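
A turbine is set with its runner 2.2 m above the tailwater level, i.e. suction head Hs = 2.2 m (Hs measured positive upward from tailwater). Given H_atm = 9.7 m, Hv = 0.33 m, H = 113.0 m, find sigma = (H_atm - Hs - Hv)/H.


sigma = (9.7 - 2.2 - 0.33) / 113.0 = 0.0635


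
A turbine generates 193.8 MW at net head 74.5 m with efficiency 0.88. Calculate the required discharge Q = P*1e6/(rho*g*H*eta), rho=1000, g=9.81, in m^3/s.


Q = 193.8 * 1e6 / (1000 * 9.81 * 74.5 * 0.88) = 301.3324 m^3/s


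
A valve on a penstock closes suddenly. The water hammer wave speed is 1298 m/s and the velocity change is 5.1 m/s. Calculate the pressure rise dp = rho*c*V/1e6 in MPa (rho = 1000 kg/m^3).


dp = 1000 * 1298 * 5.1 / 1e6 = 6.6198 MPa


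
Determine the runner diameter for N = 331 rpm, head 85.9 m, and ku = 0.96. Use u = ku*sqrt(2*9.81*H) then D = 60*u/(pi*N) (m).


u = 0.96 * sqrt(2*9.81*85.9) = 39.4110 m/s
D = 60 * 39.4110 / (pi * 331) = 2.2740 m


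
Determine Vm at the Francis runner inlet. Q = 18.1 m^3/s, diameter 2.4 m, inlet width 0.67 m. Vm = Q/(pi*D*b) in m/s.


Vm = 18.1 / (pi * 2.4 * 0.67) = 3.5830 m/s


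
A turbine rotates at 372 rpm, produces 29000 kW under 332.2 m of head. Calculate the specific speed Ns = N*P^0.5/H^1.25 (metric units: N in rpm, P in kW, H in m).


Ns = 372 * 29000^0.5 / 332.2^1.25 = 44.6676


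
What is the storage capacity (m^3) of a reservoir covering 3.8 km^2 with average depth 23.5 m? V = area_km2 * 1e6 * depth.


V = 3.8 * 1e6 * 23.5 = 8.9300e+07 m^3


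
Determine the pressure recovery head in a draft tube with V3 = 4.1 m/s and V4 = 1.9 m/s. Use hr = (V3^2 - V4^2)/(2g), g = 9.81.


hr = (4.1^2 - 1.9^2) / (2*9.81) = 0.6728 m


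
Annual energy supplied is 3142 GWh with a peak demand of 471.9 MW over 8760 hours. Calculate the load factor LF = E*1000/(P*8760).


LF = 3142 * 1000 / (471.9 * 8760) = 0.7601


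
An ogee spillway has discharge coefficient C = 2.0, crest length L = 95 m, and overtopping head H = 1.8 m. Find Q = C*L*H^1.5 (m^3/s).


Q = 2.0 * 95 * 1.8^1.5 = 458.8411 m^3/s


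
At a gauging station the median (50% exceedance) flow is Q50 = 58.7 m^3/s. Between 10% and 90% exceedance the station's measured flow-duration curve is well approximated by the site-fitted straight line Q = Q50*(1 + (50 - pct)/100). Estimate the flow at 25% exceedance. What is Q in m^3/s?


Q = 58.7 * (1 + (50 - 25)/100) = 73.3750 m^3/s


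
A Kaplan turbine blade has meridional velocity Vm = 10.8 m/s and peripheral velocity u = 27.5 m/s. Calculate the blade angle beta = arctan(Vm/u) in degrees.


beta = arctan(10.8 / 27.5) = 21.4413 degrees


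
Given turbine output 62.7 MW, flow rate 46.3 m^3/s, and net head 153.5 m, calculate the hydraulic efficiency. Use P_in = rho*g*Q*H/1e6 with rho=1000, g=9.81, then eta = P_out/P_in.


P_in = 1000 * 9.81 * 46.3 * 153.5 / 1e6 = 69.7202 MW
eta = 62.7 / 69.7202 = 0.8993


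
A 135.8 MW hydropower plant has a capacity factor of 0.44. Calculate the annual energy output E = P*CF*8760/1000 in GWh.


E = 135.8 * 0.44 * 8760 / 1000 = 523.4275 GWh


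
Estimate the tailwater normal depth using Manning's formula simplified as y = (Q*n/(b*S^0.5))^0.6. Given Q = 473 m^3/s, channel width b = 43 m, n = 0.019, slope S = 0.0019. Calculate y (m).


y = (473 * 0.019 / (43 * 0.0019^0.5))^0.6 = 2.5613 m


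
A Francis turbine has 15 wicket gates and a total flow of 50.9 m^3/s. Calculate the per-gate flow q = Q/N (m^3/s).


q = 50.9 / 15 = 3.3933 m^3/s


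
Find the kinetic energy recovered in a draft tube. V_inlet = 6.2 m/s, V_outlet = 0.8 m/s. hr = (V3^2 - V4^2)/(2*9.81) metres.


hr = (6.2^2 - 0.8^2) / (2*9.81) = 1.9266 m


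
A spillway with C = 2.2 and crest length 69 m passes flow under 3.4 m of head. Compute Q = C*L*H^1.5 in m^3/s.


Q = 2.2 * 69 * 3.4^1.5 = 951.6783 m^3/s


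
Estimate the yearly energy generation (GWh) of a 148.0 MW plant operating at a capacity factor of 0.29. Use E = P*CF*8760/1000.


E = 148.0 * 0.29 * 8760 / 1000 = 375.9792 GWh


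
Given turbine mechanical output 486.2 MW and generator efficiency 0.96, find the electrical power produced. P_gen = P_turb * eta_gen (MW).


P_gen = 486.2 * 0.96 = 466.7520 MW


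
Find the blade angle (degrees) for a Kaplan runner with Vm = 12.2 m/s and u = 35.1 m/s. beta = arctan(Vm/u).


beta = arctan(12.2 / 35.1) = 19.1663 degrees


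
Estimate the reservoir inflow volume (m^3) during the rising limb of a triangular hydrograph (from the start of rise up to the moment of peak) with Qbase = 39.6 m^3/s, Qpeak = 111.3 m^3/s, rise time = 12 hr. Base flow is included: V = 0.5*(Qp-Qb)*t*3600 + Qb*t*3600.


V = 0.5*(111.3 - 39.6)*12*3600 + 39.6*12*3600 = 3.2594e+06 m^3


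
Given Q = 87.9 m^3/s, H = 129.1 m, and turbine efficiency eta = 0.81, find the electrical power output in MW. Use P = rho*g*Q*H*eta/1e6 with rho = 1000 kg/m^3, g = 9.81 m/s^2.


P = 1000 * 9.81 * 87.9 * 129.1 * 0.81 / 1e6 = 90.1715 MW


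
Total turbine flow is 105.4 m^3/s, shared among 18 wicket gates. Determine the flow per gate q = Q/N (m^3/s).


q = 105.4 / 18 = 5.8556 m^3/s


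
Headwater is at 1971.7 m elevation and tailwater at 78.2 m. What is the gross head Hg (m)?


Hg = 1971.7 - 78.2 = 1893.5000 m


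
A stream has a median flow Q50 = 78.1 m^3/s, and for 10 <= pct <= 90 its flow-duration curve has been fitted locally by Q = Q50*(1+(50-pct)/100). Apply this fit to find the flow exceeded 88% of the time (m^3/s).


Q = 78.1 * (1 + (50 - 88)/100) = 48.4220 m^3/s


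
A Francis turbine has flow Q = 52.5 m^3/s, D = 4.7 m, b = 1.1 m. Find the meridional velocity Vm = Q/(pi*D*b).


Vm = 52.5 / (pi * 4.7 * 1.1) = 3.2324 m/s


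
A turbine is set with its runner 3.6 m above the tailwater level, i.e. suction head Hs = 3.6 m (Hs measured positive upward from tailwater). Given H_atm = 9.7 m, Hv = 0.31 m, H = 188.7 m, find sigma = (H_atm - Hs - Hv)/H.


sigma = (9.7 - 3.6 - 0.31) / 188.7 = 0.0307


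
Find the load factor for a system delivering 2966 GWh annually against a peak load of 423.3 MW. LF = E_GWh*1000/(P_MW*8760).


LF = 2966 * 1000 / (423.3 * 8760) = 0.7999


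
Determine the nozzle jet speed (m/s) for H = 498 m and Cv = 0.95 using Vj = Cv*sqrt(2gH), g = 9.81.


Vj = 0.95 * sqrt(2*9.81*498) = 93.9048 m/s


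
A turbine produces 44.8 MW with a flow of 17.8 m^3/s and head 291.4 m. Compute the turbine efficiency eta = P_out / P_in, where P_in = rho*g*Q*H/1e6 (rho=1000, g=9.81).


P_in = 1000 * 9.81 * 17.8 * 291.4 / 1e6 = 50.8837 MW
eta = 44.8 / 50.8837 = 0.8804


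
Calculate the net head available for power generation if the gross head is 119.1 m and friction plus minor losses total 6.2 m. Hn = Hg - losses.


Hn = 119.1 - 6.2 = 112.9000 m


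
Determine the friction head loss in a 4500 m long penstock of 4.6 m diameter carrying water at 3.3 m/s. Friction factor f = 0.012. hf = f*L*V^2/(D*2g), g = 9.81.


hf = 0.012 * 4500 * 3.3^2 / (4.6 * 2 * 9.81) = 6.5158 m


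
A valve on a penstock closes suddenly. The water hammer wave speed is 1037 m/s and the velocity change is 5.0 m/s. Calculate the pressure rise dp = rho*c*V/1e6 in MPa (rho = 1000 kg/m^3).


dp = 1000 * 1037 * 5.0 / 1e6 = 5.1850 MPa


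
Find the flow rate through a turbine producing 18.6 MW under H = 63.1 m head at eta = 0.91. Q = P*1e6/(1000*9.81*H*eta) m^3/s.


Q = 18.6 * 1e6 / (1000 * 9.81 * 63.1 * 0.91) = 33.0197 m^3/s


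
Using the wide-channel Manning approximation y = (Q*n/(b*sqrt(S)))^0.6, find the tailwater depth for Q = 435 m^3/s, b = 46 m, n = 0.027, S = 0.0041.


y = (435 * 0.027 / (46 * 0.0041^0.5))^0.6 = 2.2931 m


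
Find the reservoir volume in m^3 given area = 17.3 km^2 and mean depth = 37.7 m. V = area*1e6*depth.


V = 17.3 * 1e6 * 37.7 = 6.5221e+08 m^3


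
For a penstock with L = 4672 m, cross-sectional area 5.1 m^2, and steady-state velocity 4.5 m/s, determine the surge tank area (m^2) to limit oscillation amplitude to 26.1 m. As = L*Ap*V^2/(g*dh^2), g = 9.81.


As = 4672 * 5.1 * 4.5^2 / (9.81 * 26.1^2) = 72.2018 m^2


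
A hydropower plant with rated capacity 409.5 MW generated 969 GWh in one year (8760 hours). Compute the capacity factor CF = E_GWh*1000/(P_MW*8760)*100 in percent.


CF = 969 * 1000 / (409.5 * 8760) * 100 = 27.0126 %


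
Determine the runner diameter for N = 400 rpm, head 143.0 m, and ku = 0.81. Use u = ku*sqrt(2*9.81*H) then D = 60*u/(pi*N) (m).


u = 0.81 * sqrt(2*9.81*143.0) = 42.9045 m/s
D = 60 * 42.9045 / (pi * 400) = 2.0485 m


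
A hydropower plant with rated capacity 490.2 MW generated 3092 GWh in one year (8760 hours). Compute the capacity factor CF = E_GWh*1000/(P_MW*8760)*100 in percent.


CF = 3092 * 1000 / (490.2 * 8760) * 100 = 72.0049 %


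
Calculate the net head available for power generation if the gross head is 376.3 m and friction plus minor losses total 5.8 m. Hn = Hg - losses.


Hn = 376.3 - 5.8 = 370.5000 m


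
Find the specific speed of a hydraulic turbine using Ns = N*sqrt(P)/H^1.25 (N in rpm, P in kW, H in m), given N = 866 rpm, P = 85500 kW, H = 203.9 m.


Ns = 866 * 85500^0.5 / 203.9^1.25 = 328.6468


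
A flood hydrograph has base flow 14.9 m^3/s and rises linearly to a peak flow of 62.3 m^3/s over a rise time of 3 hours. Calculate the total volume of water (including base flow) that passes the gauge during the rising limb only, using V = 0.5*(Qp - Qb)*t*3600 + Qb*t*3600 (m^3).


V = 0.5*(62.3 - 14.9)*3*3600 + 14.9*3*3600 = 416880.0000 m^3


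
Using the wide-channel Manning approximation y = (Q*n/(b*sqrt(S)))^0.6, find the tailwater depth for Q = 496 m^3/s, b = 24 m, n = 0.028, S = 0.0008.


y = (496 * 0.028 / (24 * 0.0008^0.5))^0.6 = 6.1169 m


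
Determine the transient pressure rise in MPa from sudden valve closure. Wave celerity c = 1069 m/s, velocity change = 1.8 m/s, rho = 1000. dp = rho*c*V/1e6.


dp = 1000 * 1069 * 1.8 / 1e6 = 1.9242 MPa


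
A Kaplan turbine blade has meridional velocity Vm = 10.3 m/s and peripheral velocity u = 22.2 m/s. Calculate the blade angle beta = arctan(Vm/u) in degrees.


beta = arctan(10.3 / 22.2) = 24.8896 degrees


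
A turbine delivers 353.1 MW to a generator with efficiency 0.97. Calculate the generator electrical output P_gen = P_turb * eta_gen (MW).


P_gen = 353.1 * 0.97 = 342.5070 MW


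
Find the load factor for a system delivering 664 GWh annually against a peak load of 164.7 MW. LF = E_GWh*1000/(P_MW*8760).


LF = 664 * 1000 / (164.7 * 8760) = 0.4602


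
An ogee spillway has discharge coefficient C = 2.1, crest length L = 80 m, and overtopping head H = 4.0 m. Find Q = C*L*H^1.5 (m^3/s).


Q = 2.1 * 80 * 4.0^1.5 = 1344.0000 m^3/s


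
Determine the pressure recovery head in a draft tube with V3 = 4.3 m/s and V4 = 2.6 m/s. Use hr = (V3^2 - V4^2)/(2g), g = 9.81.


hr = (4.3^2 - 2.6^2) / (2*9.81) = 0.5979 m


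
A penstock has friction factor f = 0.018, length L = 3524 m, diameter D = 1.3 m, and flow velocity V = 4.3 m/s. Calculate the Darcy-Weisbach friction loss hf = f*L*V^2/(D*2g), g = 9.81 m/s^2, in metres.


hf = 0.018 * 3524 * 4.3^2 / (1.3 * 2 * 9.81) = 45.9836 m


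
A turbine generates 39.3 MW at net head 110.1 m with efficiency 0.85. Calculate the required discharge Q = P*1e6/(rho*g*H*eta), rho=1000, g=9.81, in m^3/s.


Q = 39.3 * 1e6 / (1000 * 9.81 * 110.1 * 0.85) = 42.8072 m^3/s


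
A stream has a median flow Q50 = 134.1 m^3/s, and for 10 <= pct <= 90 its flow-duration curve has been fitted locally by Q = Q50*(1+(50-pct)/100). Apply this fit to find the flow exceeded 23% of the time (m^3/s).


Q = 134.1 * (1 + (50 - 23)/100) = 170.3070 m^3/s


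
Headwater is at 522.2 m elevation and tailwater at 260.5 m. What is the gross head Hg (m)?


Hg = 522.2 - 260.5 = 261.7000 m


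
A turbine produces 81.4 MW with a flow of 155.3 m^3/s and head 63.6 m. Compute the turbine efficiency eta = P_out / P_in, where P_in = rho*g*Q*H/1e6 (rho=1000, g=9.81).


P_in = 1000 * 9.81 * 155.3 * 63.6 / 1e6 = 96.8942 MW
eta = 81.4 / 96.8942 = 0.8401


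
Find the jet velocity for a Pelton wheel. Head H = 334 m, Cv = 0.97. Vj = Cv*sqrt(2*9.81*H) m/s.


Vj = 0.97 * sqrt(2*9.81*334) = 78.5226 m/s


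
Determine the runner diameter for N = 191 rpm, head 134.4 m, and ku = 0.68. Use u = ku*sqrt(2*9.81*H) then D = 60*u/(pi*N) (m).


u = 0.68 * sqrt(2*9.81*134.4) = 34.9187 m/s
D = 60 * 34.9187 / (pi * 191) = 3.4916 m


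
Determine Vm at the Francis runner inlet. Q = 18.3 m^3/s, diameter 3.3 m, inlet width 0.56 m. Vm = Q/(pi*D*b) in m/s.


Vm = 18.3 / (pi * 3.3 * 0.56) = 3.1521 m/s


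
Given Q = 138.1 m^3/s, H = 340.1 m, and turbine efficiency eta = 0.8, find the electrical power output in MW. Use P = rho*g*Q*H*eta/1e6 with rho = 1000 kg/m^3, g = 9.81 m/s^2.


P = 1000 * 9.81 * 138.1 * 340.1 * 0.8 / 1e6 = 368.6034 MW


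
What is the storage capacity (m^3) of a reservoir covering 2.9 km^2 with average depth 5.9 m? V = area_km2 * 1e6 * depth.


V = 2.9 * 1e6 * 5.9 = 1.7110e+07 m^3


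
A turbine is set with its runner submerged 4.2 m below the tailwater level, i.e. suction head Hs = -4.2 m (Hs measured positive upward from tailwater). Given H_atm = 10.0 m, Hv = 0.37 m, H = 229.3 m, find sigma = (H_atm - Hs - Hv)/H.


sigma = (10.0 - (-4.2) - 0.37) / 229.3 = 0.0603


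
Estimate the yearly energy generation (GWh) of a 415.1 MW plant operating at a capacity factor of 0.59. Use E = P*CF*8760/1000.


E = 415.1 * 0.59 * 8760 / 1000 = 2145.4028 GWh


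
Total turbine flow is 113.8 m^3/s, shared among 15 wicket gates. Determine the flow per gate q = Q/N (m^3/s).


q = 113.8 / 15 = 7.5867 m^3/s


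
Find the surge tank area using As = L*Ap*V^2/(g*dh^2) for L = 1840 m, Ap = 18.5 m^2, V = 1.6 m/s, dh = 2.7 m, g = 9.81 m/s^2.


As = 1840 * 18.5 * 1.6^2 / (9.81 * 2.7^2) = 1218.5209 m^2


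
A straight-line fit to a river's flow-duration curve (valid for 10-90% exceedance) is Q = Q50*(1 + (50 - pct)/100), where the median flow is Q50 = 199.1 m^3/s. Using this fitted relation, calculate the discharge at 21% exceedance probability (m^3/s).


Q = 199.1 * (1 + (50 - 21)/100) = 256.8390 m^3/s


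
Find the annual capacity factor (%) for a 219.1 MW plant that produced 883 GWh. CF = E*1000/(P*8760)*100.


CF = 883 * 1000 / (219.1 * 8760) * 100 = 46.0060 %


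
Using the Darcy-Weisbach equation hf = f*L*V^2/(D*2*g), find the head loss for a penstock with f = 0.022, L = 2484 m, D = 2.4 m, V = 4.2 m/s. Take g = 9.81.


hf = 0.022 * 2484 * 4.2^2 / (2.4 * 2 * 9.81) = 20.4721 m


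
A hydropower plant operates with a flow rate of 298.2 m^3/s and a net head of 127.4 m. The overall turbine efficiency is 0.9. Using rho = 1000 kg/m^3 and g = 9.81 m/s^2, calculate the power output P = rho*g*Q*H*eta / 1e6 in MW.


P = 1000 * 9.81 * 298.2 * 127.4 * 0.9 / 1e6 = 335.4197 MW


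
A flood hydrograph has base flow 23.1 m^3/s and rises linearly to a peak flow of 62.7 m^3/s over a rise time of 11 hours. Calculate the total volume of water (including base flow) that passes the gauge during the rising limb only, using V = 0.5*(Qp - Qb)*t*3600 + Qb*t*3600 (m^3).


V = 0.5*(62.7 - 23.1)*11*3600 + 23.1*11*3600 = 1.6988e+06 m^3


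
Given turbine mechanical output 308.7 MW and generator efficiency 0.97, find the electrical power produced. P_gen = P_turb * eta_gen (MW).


P_gen = 308.7 * 0.97 = 299.4390 MW


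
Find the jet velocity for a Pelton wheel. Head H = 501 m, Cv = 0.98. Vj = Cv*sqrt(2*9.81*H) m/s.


Vj = 0.98 * sqrt(2*9.81*501) = 97.1616 m/s


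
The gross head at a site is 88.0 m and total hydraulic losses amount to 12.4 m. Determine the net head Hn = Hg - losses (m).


Hn = 88.0 - 12.4 = 75.6000 m


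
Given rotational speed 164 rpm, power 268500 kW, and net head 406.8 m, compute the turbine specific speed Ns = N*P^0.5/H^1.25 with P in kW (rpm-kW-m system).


Ns = 164 * 268500^0.5 / 406.8^1.25 = 46.5147


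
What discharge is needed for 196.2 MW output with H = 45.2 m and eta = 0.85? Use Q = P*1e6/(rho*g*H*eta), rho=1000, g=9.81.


Q = 196.2 * 1e6 / (1000 * 9.81 * 45.2 * 0.85) = 520.5622 m^3/s


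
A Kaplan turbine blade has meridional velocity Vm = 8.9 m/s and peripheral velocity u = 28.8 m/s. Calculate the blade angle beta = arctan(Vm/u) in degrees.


beta = arctan(8.9 / 28.8) = 17.1726 degrees


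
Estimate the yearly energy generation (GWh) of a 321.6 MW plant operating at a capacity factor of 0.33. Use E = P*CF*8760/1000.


E = 321.6 * 0.33 * 8760 / 1000 = 929.6813 GWh


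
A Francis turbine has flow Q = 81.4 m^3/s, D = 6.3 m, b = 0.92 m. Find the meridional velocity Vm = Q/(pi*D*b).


Vm = 81.4 / (pi * 6.3 * 0.92) = 4.4704 m/s


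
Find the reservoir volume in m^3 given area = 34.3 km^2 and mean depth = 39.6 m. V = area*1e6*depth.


V = 34.3 * 1e6 * 39.6 = 1.3583e+09 m^3


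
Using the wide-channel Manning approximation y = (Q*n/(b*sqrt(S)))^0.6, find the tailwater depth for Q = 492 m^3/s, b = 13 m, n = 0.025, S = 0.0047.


y = (492 * 0.025 / (13 * 0.0047^0.5))^0.6 = 4.8300 m


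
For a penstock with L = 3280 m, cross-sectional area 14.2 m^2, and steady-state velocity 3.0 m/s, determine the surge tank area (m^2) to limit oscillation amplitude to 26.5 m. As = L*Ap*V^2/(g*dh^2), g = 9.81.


As = 3280 * 14.2 * 3.0^2 / (9.81 * 26.5^2) = 60.8477 m^2


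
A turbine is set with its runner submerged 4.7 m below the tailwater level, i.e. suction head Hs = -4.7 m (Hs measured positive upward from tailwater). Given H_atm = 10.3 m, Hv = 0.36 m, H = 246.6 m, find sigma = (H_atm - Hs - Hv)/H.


sigma = (10.3 - (-4.7) - 0.36) / 246.6 = 0.0594


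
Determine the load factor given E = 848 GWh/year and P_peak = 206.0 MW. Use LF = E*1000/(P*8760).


LF = 848 * 1000 / (206.0 * 8760) = 0.4699


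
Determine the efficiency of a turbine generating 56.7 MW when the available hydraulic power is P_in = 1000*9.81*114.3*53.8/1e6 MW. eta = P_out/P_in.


P_in = 1000 * 9.81 * 114.3 * 53.8 / 1e6 = 60.3250 MW
eta = 56.7 / 60.3250 = 0.9399


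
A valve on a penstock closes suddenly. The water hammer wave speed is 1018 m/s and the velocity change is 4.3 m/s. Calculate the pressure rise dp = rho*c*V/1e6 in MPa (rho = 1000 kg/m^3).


dp = 1000 * 1018 * 4.3 / 1e6 = 4.3774 MPa


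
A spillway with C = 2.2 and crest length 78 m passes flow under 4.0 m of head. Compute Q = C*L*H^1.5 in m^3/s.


Q = 2.2 * 78 * 4.0^1.5 = 1372.8000 m^3/s


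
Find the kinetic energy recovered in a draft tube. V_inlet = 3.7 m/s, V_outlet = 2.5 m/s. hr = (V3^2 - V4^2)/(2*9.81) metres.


hr = (3.7^2 - 2.5^2) / (2*9.81) = 0.3792 m


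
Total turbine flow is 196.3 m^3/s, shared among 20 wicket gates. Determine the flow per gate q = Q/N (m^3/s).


q = 196.3 / 20 = 9.8150 m^3/s


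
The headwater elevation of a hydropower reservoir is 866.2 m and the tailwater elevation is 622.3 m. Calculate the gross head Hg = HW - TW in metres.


Hg = 866.2 - 622.3 = 243.9000 m


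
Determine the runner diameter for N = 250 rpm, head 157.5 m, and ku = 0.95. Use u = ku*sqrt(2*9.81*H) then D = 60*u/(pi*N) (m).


u = 0.95 * sqrt(2*9.81*157.5) = 52.8097 m/s
D = 60 * 52.8097 / (pi * 250) = 4.0344 m


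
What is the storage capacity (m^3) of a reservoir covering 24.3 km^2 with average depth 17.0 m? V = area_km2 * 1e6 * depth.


V = 24.3 * 1e6 * 17.0 = 4.1310e+08 m^3


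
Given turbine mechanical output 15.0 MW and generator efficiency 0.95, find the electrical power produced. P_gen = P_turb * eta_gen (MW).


P_gen = 15.0 * 0.95 = 14.2500 MW


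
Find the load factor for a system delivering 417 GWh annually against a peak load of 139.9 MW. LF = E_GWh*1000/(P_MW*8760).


LF = 417 * 1000 / (139.9 * 8760) = 0.3403


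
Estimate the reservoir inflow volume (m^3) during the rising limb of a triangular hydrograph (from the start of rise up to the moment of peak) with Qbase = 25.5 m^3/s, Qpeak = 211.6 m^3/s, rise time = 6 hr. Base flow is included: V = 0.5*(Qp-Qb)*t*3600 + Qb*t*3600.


V = 0.5*(211.6 - 25.5)*6*3600 + 25.5*6*3600 = 2.5607e+06 m^3


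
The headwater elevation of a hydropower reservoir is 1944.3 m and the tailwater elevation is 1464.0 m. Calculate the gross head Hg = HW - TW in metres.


Hg = 1944.3 - 1464.0 = 480.3000 m


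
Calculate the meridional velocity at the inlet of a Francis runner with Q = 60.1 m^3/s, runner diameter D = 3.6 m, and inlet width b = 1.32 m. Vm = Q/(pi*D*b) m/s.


Vm = 60.1 / (pi * 3.6 * 1.32) = 4.0258 m/s


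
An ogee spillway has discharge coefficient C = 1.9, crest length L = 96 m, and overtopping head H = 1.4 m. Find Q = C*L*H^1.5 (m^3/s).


Q = 1.9 * 96 * 1.4^1.5 = 302.1460 m^3/s


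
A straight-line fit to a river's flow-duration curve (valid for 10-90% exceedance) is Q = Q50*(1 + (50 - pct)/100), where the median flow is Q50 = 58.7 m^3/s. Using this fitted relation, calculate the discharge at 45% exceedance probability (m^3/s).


Q = 58.7 * (1 + (50 - 45)/100) = 61.6350 m^3/s


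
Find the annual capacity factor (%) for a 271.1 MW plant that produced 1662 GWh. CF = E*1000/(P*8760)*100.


CF = 1662 * 1000 / (271.1 * 8760) * 100 = 69.9838 %


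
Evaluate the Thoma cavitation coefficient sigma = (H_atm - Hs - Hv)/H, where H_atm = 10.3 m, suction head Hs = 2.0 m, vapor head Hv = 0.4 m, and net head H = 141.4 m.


sigma = (10.3 - 2.0 - 0.4) / 141.4 = 0.0559


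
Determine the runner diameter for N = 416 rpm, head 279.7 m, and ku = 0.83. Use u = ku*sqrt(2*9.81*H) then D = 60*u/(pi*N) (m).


u = 0.83 * sqrt(2*9.81*279.7) = 61.4857 m/s
D = 60 * 61.4857 / (pi * 416) = 2.8228 m


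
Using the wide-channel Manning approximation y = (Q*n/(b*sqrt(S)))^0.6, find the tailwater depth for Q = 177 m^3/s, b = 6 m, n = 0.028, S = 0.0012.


y = (177 * 0.028 / (6 * 0.0012^0.5))^0.6 = 6.7055 m


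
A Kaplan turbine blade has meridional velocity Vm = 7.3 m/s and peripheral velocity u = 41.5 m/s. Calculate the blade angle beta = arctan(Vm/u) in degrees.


beta = arctan(7.3 / 41.5) = 9.9765 degrees


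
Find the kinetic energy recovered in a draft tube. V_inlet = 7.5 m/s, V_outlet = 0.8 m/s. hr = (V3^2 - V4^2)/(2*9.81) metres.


hr = (7.5^2 - 0.8^2) / (2*9.81) = 2.8344 m


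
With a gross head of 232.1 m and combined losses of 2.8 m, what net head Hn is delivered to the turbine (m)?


Hn = 232.1 - 2.8 = 229.3000 m


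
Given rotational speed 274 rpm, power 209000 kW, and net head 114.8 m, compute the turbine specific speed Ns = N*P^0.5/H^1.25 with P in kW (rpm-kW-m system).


Ns = 274 * 209000^0.5 / 114.8^1.25 = 333.3468


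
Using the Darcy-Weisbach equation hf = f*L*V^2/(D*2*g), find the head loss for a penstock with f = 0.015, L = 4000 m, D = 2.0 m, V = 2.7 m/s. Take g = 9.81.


hf = 0.015 * 4000 * 2.7^2 / (2.0 * 2 * 9.81) = 11.1468 m


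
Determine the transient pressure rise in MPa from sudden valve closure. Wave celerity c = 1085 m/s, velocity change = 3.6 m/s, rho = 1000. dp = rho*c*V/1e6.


dp = 1000 * 1085 * 3.6 / 1e6 = 3.9060 MPa


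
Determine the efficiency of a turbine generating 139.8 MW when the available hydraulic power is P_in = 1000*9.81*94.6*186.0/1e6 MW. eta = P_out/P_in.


P_in = 1000 * 9.81 * 94.6 * 186.0 / 1e6 = 172.6128 MW
eta = 139.8 / 172.6128 = 0.8099


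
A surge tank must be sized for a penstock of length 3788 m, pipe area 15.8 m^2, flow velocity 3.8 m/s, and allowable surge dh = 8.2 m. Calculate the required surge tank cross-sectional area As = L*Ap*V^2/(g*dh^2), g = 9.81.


As = 3788 * 15.8 * 3.8^2 / (9.81 * 8.2^2) = 1310.1998 m^2


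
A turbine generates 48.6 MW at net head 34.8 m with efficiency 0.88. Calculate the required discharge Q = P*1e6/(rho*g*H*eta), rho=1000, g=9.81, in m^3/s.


Q = 48.6 * 1e6 / (1000 * 9.81 * 34.8 * 0.88) = 161.7727 m^3/s


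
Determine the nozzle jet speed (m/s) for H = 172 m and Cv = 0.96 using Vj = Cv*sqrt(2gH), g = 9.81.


Vj = 0.96 * sqrt(2*9.81*172) = 55.7680 m/s


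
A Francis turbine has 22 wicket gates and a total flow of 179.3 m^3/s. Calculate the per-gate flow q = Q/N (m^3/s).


q = 179.3 / 22 = 8.1500 m^3/s


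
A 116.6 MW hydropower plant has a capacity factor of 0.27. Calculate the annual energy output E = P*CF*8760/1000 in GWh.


E = 116.6 * 0.27 * 8760 / 1000 = 275.7823 GWh


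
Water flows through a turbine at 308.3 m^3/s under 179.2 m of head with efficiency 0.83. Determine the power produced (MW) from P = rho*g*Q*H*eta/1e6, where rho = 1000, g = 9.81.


P = 1000 * 9.81 * 308.3 * 179.2 * 0.83 / 1e6 = 449.8406 MW


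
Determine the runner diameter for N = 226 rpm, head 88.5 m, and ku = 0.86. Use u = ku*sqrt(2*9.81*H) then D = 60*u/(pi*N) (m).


u = 0.86 * sqrt(2*9.81*88.5) = 35.8360 m/s
D = 60 * 35.8360 / (pi * 226) = 3.0284 m


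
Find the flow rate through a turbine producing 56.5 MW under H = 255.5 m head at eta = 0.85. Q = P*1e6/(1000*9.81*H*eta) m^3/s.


Q = 56.5 * 1e6 / (1000 * 9.81 * 255.5 * 0.85) = 26.5198 m^3/s


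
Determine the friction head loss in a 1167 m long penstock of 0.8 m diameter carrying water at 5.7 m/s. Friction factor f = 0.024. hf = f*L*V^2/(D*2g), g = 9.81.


hf = 0.024 * 1167 * 5.7^2 / (0.8 * 2 * 9.81) = 57.9753 m


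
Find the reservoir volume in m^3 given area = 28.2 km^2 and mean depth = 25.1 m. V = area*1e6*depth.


V = 28.2 * 1e6 * 25.1 = 7.0782e+08 m^3


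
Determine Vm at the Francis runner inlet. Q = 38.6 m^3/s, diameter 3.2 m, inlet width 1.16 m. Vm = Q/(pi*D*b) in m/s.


Vm = 38.6 / (pi * 3.2 * 1.16) = 3.3100 m/s


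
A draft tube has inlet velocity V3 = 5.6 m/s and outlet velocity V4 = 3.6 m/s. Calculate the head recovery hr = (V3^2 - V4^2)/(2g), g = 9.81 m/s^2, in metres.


hr = (5.6^2 - 3.6^2) / (2*9.81) = 0.9378 m


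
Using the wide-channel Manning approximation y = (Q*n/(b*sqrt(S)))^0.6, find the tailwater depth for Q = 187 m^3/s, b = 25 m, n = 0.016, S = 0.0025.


y = (187 * 0.016 / (25 * 0.0025^0.5))^0.6 = 1.6882 m


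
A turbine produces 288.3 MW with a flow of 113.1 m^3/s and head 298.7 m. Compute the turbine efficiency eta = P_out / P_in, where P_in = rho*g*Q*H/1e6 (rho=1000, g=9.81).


P_in = 1000 * 9.81 * 113.1 * 298.7 / 1e6 = 331.4109 MW
eta = 288.3 / 331.4109 = 0.8699


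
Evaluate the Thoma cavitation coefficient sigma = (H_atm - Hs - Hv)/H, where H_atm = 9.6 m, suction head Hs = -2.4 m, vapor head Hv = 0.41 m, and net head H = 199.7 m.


sigma = (9.6 - (-2.4) - 0.41) / 199.7 = 0.0580


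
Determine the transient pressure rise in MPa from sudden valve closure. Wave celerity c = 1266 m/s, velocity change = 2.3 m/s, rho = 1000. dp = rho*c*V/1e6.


dp = 1000 * 1266 * 2.3 / 1e6 = 2.9118 MPa


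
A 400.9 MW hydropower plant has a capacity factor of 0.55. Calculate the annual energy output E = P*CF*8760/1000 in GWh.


E = 400.9 * 0.55 * 8760 / 1000 = 1931.5362 GWh


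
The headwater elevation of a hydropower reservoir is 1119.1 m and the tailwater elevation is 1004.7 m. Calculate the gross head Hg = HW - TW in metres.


Hg = 1119.1 - 1004.7 = 114.4000 m


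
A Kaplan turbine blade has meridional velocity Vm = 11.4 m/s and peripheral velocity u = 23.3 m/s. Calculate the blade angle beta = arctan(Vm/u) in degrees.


beta = arctan(11.4 / 23.3) = 26.0711 degrees


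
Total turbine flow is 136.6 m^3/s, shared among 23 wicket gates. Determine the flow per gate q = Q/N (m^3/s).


q = 136.6 / 23 = 5.9391 m^3/s


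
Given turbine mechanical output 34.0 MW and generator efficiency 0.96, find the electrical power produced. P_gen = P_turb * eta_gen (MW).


P_gen = 34.0 * 0.96 = 32.6400 MW


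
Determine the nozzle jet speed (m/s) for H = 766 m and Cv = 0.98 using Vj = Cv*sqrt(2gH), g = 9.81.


Vj = 0.98 * sqrt(2*9.81*766) = 120.1406 m/s


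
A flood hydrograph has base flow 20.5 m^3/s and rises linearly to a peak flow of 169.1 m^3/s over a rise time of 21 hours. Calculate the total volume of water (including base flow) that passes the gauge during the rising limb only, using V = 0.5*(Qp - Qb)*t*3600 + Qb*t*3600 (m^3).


V = 0.5*(169.1 - 20.5)*21*3600 + 20.5*21*3600 = 7.1669e+06 m^3


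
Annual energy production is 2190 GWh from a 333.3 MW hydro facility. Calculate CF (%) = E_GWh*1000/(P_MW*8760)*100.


CF = 2190 * 1000 / (333.3 * 8760) * 100 = 75.0075 %


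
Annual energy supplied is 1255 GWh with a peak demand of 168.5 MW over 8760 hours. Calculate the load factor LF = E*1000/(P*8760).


LF = 1255 * 1000 / (168.5 * 8760) = 0.8502


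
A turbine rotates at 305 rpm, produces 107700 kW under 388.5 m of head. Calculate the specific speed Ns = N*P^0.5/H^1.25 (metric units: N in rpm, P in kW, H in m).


Ns = 305 * 107700^0.5 / 388.5^1.25 = 58.0322


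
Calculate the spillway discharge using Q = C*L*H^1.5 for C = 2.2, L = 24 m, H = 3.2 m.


Q = 2.2 * 24 * 3.2^1.5 = 302.2448 m^3/s


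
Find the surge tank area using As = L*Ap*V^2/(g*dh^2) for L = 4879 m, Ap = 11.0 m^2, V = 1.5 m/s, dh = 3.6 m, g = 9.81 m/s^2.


As = 4879 * 11.0 * 1.5^2 / (9.81 * 3.6^2) = 949.7997 m^2


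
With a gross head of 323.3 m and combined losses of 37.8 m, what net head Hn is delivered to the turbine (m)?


Hn = 323.3 - 37.8 = 285.5000 m


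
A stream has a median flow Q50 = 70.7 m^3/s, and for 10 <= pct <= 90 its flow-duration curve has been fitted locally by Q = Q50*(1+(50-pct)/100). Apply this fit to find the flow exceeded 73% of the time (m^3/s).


Q = 70.7 * (1 + (50 - 73)/100) = 54.4390 m^3/s


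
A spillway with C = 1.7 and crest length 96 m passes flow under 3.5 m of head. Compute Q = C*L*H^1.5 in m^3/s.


Q = 1.7 * 96 * 3.5^1.5 = 1068.6173 m^3/s


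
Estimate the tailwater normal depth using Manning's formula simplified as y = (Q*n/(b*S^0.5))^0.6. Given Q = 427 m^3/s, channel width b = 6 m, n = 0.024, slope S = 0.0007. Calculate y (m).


y = (427 * 0.024 / (6 * 0.0007^0.5))^0.6 = 12.1889 m


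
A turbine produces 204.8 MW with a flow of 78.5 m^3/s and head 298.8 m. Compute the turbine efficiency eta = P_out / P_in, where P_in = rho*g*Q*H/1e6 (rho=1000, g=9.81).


P_in = 1000 * 9.81 * 78.5 * 298.8 / 1e6 = 230.1014 MW
eta = 204.8 / 230.1014 = 0.8900


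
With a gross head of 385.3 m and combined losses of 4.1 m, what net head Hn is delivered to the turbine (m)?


Hn = 385.3 - 4.1 = 381.2000 m


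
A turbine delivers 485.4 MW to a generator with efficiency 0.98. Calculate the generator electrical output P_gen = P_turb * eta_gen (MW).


P_gen = 485.4 * 0.98 = 475.6920 MW


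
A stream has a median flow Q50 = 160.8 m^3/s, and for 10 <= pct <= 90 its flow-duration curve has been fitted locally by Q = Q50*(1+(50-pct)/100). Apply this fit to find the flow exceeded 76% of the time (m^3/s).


Q = 160.8 * (1 + (50 - 76)/100) = 118.9920 m^3/s


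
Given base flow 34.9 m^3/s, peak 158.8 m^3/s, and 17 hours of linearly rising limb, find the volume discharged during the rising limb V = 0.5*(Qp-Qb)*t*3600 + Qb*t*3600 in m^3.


V = 0.5*(158.8 - 34.9)*17*3600 + 34.9*17*3600 = 5.9272e+06 m^3


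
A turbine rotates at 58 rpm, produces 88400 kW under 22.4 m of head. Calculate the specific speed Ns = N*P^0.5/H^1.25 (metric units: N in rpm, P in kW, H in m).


Ns = 58 * 88400^0.5 / 22.4^1.25 = 353.8703


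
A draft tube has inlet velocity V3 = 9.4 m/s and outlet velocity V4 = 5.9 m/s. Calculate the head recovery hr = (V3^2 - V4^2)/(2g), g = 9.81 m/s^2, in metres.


hr = (9.4^2 - 5.9^2) / (2*9.81) = 2.7294 m


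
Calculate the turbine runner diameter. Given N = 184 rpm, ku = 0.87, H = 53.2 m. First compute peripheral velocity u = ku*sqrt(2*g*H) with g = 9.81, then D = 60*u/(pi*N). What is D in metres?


u = 0.87 * sqrt(2*9.81*53.2) = 28.1077 m/s
D = 60 * 28.1077 / (pi * 184) = 2.9175 m


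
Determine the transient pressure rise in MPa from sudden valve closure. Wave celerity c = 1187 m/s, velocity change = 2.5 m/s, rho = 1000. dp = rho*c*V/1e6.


dp = 1000 * 1187 * 2.5 / 1e6 = 2.9675 MPa


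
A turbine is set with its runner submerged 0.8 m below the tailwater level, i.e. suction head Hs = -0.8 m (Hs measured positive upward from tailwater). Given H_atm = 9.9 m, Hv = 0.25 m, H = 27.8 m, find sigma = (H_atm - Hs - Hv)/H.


sigma = (9.9 - (-0.8) - 0.25) / 27.8 = 0.3759


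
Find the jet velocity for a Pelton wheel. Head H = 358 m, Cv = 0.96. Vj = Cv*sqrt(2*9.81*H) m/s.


Vj = 0.96 * sqrt(2*9.81*358) = 80.4567 m/s


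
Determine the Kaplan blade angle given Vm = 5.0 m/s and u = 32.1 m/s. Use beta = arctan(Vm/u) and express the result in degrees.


beta = arctan(5.0 / 32.1) = 8.8534 degrees


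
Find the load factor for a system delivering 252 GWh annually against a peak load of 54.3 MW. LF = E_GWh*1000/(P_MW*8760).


LF = 252 * 1000 / (54.3 * 8760) = 0.5298


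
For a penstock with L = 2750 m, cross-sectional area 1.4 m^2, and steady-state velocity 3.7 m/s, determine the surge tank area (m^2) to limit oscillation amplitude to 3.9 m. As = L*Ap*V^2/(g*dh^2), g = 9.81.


As = 2750 * 1.4 * 3.7^2 / (9.81 * 3.9^2) = 353.2368 m^2


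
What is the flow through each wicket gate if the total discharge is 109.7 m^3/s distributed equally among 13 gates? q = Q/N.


q = 109.7 / 13 = 8.4385 m^3/s


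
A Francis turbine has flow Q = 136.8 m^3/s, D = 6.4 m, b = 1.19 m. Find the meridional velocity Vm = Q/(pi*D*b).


Vm = 136.8 / (pi * 6.4 * 1.19) = 5.7175 m/s


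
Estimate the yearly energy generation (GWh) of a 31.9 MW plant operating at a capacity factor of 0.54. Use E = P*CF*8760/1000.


E = 31.9 * 0.54 * 8760 / 1000 = 150.8998 GWh


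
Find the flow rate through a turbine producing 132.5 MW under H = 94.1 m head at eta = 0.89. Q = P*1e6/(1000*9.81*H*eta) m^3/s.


Q = 132.5 * 1e6 / (1000 * 9.81 * 94.1 * 0.89) = 161.2751 m^3/s


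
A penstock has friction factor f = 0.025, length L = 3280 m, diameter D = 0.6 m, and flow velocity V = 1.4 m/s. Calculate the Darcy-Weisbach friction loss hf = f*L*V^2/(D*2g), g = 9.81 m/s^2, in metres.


hf = 0.025 * 3280 * 1.4^2 / (0.6 * 2 * 9.81) = 13.6527 m


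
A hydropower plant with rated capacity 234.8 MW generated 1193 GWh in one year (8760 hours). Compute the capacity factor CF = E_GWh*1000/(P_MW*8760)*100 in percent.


CF = 1193 * 1000 / (234.8 * 8760) * 100 = 58.0014 %


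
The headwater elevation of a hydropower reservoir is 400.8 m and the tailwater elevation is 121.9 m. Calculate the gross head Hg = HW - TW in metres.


Hg = 400.8 - 121.9 = 278.9000 m


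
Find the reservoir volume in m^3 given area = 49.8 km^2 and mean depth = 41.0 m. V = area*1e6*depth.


V = 49.8 * 1e6 * 41.0 = 2.0418e+09 m^3


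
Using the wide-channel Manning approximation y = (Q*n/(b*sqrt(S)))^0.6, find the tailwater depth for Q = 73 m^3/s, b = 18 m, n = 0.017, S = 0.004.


y = (73 * 0.017 / (18 * 0.004^0.5))^0.6 = 1.0531 m


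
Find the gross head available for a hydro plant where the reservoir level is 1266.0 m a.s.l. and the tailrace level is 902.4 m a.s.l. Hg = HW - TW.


Hg = 1266.0 - 902.4 = 363.6000 m


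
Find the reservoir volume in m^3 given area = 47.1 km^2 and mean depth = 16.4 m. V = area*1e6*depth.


V = 47.1 * 1e6 * 16.4 = 7.7244e+08 m^3


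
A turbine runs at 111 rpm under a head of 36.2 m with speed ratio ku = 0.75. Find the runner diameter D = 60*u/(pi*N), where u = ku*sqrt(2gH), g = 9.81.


u = 0.75 * sqrt(2*9.81*36.2) = 19.9878 m/s
D = 60 * 19.9878 / (pi * 111) = 3.4391 m


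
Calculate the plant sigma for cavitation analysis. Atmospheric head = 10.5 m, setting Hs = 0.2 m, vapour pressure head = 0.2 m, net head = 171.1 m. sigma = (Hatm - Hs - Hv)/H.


sigma = (10.5 - 0.2 - 0.2) / 171.1 = 0.0590


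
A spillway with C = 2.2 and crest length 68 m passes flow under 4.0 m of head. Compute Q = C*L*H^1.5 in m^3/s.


Q = 2.2 * 68 * 4.0^1.5 = 1196.8000 m^3/s


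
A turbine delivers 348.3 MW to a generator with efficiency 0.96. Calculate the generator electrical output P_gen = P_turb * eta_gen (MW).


P_gen = 348.3 * 0.96 = 334.3680 MW


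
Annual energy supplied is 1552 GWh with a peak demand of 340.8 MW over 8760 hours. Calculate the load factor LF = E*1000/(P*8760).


LF = 1552 * 1000 / (340.8 * 8760) = 0.5199


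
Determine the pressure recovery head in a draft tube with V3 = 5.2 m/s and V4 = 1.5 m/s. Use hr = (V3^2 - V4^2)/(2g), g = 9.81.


hr = (5.2^2 - 1.5^2) / (2*9.81) = 1.2635 m


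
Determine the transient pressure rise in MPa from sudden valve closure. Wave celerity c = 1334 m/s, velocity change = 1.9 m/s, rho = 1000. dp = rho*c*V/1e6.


dp = 1000 * 1334 * 1.9 / 1e6 = 2.5346 MPa


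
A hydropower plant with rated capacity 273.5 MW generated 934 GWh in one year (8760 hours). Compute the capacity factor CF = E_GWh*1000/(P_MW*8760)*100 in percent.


CF = 934 * 1000 / (273.5 * 8760) * 100 = 38.9839 %


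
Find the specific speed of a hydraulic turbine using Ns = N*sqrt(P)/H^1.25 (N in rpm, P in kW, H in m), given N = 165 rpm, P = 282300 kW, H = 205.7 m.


Ns = 165 * 282300^0.5 / 205.7^1.25 = 112.5373


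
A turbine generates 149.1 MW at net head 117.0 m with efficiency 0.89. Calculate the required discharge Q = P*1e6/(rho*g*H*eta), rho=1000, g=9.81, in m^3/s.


Q = 149.1 * 1e6 / (1000 * 9.81 * 117.0 * 0.89) = 145.9596 m^3/s


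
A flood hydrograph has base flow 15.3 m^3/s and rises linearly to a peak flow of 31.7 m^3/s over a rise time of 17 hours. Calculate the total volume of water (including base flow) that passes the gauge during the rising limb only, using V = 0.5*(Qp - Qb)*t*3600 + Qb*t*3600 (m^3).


V = 0.5*(31.7 - 15.3)*17*3600 + 15.3*17*3600 = 1.4382e+06 m^3


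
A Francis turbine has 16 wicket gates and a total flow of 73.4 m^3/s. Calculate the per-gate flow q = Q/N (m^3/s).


q = 73.4 / 16 = 4.5875 m^3/s


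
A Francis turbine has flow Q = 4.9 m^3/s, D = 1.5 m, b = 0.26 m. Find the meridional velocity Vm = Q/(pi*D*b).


Vm = 4.9 / (pi * 1.5 * 0.26) = 3.9993 m/s


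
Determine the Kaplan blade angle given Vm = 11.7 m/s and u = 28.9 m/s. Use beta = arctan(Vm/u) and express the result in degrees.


beta = arctan(11.7 / 28.9) = 22.0403 degrees


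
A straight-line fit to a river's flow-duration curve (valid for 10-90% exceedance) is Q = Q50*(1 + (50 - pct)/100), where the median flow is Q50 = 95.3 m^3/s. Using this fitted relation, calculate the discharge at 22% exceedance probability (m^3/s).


Q = 95.3 * (1 + (50 - 22)/100) = 121.9840 m^3/s


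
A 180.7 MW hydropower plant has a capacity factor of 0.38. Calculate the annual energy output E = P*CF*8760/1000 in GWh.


E = 180.7 * 0.38 * 8760 / 1000 = 601.5142 GWh


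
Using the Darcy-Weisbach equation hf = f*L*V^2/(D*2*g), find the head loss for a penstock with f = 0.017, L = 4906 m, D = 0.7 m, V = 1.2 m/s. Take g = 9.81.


hf = 0.017 * 4906 * 1.2^2 / (0.7 * 2 * 9.81) = 8.7446 m


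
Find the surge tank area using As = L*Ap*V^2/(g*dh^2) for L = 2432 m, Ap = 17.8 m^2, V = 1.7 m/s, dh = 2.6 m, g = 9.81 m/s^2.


As = 2432 * 17.8 * 1.7^2 / (9.81 * 2.6^2) = 1886.5387 m^2


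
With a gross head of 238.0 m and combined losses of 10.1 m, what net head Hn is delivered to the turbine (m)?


Hn = 238.0 - 10.1 = 227.9000 m


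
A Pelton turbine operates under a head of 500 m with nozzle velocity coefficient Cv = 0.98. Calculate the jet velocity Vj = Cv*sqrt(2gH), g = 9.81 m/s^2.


Vj = 0.98 * sqrt(2*9.81*500) = 97.0645 m/s


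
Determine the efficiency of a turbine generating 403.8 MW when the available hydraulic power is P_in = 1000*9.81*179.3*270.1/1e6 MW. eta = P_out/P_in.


P_in = 1000 * 9.81 * 179.3 * 270.1 / 1e6 = 475.0878 MW
eta = 403.8 / 475.0878 = 0.8499
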